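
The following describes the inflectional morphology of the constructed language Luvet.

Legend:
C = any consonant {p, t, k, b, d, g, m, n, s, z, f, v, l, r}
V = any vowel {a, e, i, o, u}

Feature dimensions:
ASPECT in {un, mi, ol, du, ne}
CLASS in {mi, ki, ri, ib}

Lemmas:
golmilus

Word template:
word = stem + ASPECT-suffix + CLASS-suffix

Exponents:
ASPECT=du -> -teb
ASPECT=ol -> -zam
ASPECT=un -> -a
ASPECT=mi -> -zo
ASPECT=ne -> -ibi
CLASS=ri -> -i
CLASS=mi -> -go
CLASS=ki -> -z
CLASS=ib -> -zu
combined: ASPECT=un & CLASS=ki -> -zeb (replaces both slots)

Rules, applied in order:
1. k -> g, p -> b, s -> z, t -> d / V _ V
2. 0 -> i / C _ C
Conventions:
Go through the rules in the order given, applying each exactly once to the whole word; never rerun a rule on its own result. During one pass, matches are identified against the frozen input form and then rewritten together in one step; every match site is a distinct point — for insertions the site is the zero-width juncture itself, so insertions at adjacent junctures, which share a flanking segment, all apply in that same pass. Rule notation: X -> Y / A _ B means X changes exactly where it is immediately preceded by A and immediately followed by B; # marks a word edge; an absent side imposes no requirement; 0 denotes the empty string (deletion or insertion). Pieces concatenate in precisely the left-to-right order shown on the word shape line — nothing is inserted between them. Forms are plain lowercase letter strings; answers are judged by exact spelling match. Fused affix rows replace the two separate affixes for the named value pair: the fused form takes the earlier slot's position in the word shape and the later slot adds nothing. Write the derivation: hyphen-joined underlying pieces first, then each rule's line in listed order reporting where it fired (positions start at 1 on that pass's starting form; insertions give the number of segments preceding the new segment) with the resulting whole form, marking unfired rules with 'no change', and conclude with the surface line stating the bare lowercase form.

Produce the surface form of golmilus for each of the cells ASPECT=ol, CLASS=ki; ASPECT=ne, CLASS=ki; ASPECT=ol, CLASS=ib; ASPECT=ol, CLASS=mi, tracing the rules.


cell ASPECT=ol, CLASS=ki:
underlying: golmilus-zam-z
1. k -> g, p -> b, s -> z, t -> d / V _ V: no change
2. 0 -> i / C _ C: inserts after position(s) 3, 8, 11: golimilusizamiz
surface: golimilusizamiz

cell ASPECT=ne, CLASS=ki:
underlying: golmilus-ibi-z
1. k -> g, p -> b, s -> z, t -> d / V _ V: fires at position(s) 8: golmiluzibiz
2. 0 -> i / C _ C: inserts after position(s) 3: golimiluzibiz
surface: golimiluzibiz

cell ASPECT=ol, CLASS=ib:
underlying: golmilus-zam-zu
1. k -> g, p -> b, s -> z, t -> d / V _ V: no change
2. 0 -> i / C _ C: inserts after position(s) 3, 8, 11: golimilusizamizu
surface: golimilusizamizu

cell ASPECT=ol, CLASS=mi:
underlying: golmilus-zam-go
1. k -> g, p -> b, s -> z, t -> d / V _ V: no change
2. 0 -> i / C _ C: inserts after position(s) 3, 8, 11: golimilusizamigo
surface: golimilusizamigo


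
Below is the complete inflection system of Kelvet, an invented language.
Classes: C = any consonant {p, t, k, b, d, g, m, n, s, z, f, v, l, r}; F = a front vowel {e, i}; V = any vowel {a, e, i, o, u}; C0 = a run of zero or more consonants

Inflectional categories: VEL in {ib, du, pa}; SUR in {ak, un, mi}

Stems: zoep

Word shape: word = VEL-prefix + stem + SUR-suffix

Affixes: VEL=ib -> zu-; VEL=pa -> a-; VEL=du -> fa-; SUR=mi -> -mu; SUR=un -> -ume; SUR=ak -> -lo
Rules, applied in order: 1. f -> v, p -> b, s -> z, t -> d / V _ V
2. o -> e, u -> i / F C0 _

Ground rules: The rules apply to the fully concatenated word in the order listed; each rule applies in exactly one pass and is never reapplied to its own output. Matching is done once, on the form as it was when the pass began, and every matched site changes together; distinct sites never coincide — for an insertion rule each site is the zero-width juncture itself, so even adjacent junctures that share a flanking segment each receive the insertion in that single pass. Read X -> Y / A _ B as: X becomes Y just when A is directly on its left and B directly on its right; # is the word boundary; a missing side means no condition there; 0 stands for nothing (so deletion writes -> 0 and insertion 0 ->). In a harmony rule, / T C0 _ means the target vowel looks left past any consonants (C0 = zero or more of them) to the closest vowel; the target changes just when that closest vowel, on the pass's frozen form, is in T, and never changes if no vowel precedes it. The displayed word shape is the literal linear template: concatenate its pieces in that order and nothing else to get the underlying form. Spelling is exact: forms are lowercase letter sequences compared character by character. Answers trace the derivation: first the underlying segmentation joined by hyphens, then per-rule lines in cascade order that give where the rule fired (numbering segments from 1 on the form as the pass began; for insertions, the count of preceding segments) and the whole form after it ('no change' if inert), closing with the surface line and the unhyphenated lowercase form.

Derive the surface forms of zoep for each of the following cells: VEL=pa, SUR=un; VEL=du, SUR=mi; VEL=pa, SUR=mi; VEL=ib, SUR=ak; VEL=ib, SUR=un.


cell VEL=pa, SUR=un:
underlying: a-zoep-ume
1. f -> v, p -> b, s -> z, t -> d / V _ V: fires at position(s) 5: azoebume
2. o -> e, u -> i / F C0 _: fires at position(s) 6: azoebime
surface: azoebime

cell VEL=du, SUR=mi:
underlying: fa-zoep-mu
1. f -> v, p -> b, s -> z, t -> d / V _ V: no change
2. o -> e, u -> i / F C0 _: fires at position(s) 8: fazoepmi
surface: fazoepmi

cell VEL=pa, SUR=mi:
underlying: a-zoep-mu
1. f -> v, p -> b, s -> z, t -> d / V _ V: no change
2. o -> e, u -> i / F C0 _: fires at position(s) 7: azoepmi
surface: azoepmi

cell VEL=ib, SUR=ak:
underlying: zu-zoep-lo
1. f -> v, p -> b, s -> z, t -> d / V _ V: no change
2. o -> e, u -> i / F C0 _: fires at position(s) 8: zuzoeple
surface: zuzoeple

cell VEL=ib, SUR=un:
underlying: zu-zoep-ume
1. f -> v, p -> b, s -> z, t -> d / V _ V: fires at position(s) 6: zuzoebume
2. o -> e, u -> i / F C0 _: fires at position(s) 7: zuzoebime
surface: zuzoebime


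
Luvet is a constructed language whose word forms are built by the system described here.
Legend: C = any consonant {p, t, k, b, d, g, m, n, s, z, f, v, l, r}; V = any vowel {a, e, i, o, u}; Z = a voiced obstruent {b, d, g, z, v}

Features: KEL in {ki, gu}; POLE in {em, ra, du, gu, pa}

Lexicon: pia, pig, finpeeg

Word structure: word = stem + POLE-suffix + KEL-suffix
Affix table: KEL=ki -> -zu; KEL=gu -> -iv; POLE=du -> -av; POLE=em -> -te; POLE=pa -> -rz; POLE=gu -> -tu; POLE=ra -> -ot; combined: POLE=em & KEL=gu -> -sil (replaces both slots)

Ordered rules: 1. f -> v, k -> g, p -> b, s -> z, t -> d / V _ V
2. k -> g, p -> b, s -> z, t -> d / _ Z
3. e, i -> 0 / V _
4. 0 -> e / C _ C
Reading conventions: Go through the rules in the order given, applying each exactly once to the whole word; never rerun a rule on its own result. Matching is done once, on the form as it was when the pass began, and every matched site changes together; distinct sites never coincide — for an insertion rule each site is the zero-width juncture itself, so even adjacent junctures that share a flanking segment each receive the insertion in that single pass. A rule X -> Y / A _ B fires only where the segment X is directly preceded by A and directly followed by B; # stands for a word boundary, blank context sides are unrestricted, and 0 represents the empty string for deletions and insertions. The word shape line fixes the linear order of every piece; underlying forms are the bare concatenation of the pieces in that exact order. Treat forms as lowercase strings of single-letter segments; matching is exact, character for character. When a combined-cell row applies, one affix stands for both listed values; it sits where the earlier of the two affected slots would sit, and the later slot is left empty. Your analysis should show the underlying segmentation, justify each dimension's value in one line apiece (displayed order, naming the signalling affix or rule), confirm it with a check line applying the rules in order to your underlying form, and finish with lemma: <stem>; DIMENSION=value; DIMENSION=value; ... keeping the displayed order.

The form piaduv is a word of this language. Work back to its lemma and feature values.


underlying: pia-tu-iv
KEL=gu - signalled by the affix -iv
POLE=gu - signalled by the affix -tu
check: piatuiv -> piaduiv -> piaduiv -> piaduv -> piaduv
lemma: pia; KEL=gu; POLE=gu


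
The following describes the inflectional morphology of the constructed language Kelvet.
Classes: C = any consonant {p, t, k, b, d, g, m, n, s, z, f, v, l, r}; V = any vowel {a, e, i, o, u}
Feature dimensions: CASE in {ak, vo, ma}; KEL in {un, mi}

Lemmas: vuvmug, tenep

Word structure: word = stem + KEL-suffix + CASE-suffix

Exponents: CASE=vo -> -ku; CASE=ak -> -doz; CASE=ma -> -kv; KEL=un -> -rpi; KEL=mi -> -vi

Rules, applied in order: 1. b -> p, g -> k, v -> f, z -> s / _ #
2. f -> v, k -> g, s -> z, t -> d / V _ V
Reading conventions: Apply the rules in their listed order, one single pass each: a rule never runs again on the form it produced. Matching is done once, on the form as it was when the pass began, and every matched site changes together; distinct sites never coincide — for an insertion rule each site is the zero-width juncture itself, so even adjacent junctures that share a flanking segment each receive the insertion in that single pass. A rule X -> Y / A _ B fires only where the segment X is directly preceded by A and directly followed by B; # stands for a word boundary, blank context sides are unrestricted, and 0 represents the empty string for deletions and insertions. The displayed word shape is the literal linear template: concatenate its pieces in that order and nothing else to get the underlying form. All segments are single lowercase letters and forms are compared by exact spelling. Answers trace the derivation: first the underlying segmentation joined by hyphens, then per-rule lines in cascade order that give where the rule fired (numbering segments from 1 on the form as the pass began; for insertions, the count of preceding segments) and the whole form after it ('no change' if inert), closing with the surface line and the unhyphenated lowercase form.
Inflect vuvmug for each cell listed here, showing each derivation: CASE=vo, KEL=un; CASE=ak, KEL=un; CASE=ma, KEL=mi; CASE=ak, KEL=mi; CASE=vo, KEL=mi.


cell CASE=vo, KEL=un:
underlying: vuvmug-rpi-ku
1. b -> p, g -> k, v -> f, z -> s / _ #: no change
2. f -> v, k -> g, s -> z, t -> d / V _ V: fires at position(s) 10: vuvmugrpigu
surface: vuvmugrpigu

cell CASE=ak, KEL=un:
underlying: vuvmug-rpi-doz
1. b -> p, g -> k, v -> f, z -> s / _ #: fires at position(s) 12: vuvmugrpidos
2. f -> v, k -> g, s -> z, t -> d / V _ V: no change
surface: vuvmugrpidos

cell CASE=ma, KEL=mi:
underlying: vuvmug-vi-kv
1. b -> p, g -> k, v -> f, z -> s / _ #: fires at position(s) 10: vuvmugvikf
2. f -> v, k -> g, s -> z, t -> d / V _ V: no change
surface: vuvmugvikf

cell CASE=ak, KEL=mi:
underlying: vuvmug-vi-doz
1. b -> p, g -> k, v -> f, z -> s / _ #: fires at position(s) 11: vuvmugvidos
2. f -> v, k -> g, s -> z, t -> d / V _ V: no change
surface: vuvmugvidos

cell CASE=vo, KEL=mi:
underlying: vuvmug-vi-ku
1. b -> p, g -> k, v -> f, z -> s / _ #: no change
2. f -> v, k -> g, s -> z, t -> d / V _ V: fires at position(s) 9: vuvmugvigu
surface: vuvmugvigu


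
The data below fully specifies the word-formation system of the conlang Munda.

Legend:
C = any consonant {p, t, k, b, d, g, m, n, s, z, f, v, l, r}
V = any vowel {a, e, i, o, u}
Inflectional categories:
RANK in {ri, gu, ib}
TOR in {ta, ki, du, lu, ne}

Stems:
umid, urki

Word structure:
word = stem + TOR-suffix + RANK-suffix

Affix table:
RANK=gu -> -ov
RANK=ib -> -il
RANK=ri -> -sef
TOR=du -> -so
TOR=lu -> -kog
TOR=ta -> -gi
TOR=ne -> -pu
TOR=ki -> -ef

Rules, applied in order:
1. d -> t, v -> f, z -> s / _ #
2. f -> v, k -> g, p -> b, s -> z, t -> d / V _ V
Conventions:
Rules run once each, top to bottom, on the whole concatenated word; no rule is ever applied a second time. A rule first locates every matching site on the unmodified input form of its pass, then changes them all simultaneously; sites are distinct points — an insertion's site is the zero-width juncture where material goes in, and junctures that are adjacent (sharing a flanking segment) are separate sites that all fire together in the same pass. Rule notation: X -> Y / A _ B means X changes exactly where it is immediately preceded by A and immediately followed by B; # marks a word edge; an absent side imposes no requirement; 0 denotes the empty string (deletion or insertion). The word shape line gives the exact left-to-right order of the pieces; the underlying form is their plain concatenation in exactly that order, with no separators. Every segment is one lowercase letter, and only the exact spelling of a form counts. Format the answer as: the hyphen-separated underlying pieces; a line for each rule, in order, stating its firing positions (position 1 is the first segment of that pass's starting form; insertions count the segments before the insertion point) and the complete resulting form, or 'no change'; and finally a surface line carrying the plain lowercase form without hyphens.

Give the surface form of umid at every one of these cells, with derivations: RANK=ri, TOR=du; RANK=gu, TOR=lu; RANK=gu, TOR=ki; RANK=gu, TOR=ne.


cell RANK=ri, TOR=du:
underlying: umid-so-sef
1. d -> t, v -> f, z -> s / _ #: no change
2. f -> v, k -> g, p -> b, s -> z, t -> d / V _ V: fires at position(s) 7: umidsozef
surface: umidsozef

cell RANK=gu, TOR=lu:
underlying: umid-kog-ov
1. d -> t, v -> f, z -> s / _ #: fires at position(s) 9: umidkogof
2. f -> v, k -> g, p -> b, s -> z, t -> d / V _ V: no change
surface: umidkogof

cell RANK=gu, TOR=ki:
underlying: umid-ef-ov
1. d -> t, v -> f, z -> s / _ #: fires at position(s) 8: umidefof
2. f -> v, k -> g, p -> b, s -> z, t -> d / V _ V: fires at position(s) 6: umidevof
surface: umidevof

cell RANK=gu, TOR=ne:
underlying: umid-pu-ov
1. d -> t, v -> f, z -> s / _ #: fires at position(s) 8: umidpuof
2. f -> v, k -> g, p -> b, s -> z, t -> d / V _ V: no change
surface: umidpuof


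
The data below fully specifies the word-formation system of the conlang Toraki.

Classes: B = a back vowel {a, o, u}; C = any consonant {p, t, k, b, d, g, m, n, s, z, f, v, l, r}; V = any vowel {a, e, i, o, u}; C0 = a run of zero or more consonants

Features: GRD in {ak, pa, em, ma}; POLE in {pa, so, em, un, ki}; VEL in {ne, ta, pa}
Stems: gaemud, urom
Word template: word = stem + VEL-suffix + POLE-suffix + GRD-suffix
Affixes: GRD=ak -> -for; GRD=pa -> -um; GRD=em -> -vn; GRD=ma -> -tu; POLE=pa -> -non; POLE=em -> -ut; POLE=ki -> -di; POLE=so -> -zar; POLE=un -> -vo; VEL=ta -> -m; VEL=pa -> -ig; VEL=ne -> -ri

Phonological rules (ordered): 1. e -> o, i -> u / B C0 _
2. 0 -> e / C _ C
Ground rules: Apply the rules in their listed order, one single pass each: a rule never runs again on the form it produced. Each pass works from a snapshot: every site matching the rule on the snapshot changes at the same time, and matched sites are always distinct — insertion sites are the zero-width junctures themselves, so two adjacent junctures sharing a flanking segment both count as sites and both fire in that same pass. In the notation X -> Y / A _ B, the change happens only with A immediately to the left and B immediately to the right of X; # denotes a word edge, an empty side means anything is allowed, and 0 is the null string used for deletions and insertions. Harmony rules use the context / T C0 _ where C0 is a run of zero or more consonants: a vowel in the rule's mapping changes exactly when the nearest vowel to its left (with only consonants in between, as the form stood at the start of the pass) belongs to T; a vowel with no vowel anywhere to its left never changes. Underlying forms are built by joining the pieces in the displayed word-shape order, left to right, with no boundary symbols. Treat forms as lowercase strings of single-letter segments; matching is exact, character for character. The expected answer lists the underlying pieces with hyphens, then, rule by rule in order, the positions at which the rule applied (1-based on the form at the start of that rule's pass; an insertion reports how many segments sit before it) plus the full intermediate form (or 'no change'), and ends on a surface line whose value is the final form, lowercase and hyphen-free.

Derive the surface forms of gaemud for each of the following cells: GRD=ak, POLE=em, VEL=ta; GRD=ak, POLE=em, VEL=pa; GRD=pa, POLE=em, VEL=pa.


cell GRD=ak, POLE=em, VEL=ta:
underlying: gaemud-m-ut-for
1. e -> o, i -> u / B C0 _: fires at position(s) 3: gaomudmutfor
2. 0 -> e / C _ C: inserts after position(s) 6, 9: gaomudemutefor
surface: gaomudemutefor

cell GRD=ak, POLE=em, VEL=pa:
underlying: gaemud-ig-ut-for
1. e -> o, i -> u / B C0 _: fires at position(s) 3, 7: gaomudugutfor
2. 0 -> e / C _ C: inserts after position(s) 10: gaomudugutefor
surface: gaomudugutefor

cell GRD=pa, POLE=em, VEL=pa:
underlying: gaemud-ig-ut-um
1. e -> o, i -> u / B C0 _: fires at position(s) 3, 7: gaomudugutum
2. 0 -> e / C _ C: no change
surface: gaomudugutum


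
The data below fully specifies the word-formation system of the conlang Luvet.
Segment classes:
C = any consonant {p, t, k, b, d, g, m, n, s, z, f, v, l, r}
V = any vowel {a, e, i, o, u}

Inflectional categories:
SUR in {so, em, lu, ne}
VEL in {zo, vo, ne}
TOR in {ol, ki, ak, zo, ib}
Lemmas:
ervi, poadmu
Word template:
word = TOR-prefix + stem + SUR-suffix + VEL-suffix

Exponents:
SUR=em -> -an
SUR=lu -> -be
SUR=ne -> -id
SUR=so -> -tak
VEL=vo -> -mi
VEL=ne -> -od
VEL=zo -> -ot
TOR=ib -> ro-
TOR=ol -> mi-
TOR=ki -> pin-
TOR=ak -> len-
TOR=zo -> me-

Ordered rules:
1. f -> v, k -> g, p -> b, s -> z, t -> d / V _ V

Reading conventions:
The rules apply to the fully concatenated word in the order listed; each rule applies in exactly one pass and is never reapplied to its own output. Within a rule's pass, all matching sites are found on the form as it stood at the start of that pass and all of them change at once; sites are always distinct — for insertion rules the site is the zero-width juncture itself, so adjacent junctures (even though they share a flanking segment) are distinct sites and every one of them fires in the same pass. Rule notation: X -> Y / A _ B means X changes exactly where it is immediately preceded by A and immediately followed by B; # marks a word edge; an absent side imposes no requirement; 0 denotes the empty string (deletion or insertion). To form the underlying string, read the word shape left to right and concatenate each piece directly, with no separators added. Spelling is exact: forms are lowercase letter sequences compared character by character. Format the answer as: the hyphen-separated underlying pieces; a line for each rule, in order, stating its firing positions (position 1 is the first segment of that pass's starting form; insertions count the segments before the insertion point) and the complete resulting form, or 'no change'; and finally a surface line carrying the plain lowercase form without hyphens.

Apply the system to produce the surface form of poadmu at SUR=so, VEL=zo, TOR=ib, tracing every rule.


underlying: ro-poadmu-tak-ot
1. f -> v, k -> g, p -> b, s -> z, t -> d / V _ V: fires at position(s) 3, 9, 11: roboadmudagot
surface: roboadmudagot


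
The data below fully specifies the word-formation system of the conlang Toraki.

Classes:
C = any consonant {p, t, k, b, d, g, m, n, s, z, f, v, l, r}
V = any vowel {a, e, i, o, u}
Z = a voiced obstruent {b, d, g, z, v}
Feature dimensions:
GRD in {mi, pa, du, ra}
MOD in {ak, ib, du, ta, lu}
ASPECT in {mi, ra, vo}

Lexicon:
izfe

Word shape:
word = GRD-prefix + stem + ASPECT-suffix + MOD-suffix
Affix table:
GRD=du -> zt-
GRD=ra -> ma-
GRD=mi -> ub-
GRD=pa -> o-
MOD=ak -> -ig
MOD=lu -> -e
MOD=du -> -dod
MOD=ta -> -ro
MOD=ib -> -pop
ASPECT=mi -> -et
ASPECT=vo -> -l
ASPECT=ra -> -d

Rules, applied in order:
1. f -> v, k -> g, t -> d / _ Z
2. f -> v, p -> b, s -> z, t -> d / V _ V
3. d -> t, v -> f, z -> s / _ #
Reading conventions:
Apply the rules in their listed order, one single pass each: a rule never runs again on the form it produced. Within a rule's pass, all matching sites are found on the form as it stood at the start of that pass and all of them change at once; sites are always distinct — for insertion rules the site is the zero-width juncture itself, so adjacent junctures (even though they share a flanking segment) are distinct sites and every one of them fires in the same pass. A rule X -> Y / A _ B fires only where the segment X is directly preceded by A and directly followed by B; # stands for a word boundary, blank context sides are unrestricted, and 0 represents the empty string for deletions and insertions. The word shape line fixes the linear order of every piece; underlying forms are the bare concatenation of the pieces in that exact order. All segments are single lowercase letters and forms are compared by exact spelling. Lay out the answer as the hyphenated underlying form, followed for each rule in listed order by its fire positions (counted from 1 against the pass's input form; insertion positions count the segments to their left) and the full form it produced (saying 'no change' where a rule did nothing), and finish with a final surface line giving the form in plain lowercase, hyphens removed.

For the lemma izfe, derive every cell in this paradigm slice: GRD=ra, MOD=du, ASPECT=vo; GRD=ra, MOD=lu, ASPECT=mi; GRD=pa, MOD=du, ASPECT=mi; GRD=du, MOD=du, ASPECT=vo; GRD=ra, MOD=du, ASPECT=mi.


cell GRD=ra, MOD=du, ASPECT=vo:
underlying: ma-izfe-l-dod
1. f -> v, k -> g, t -> d / _ Z: no change
2. f -> v, p -> b, s -> z, t -> d / V _ V: no change
3. d -> t, v -> f, z -> s / _ #: fires at position(s) 10: maizfeldot
surface: maizfeldot

cell GRD=ra, MOD=lu, ASPECT=mi:
underlying: ma-izfe-et-e
1. f -> v, k -> g, t -> d / _ Z: no change
2. f -> v, p -> b, s -> z, t -> d / V _ V: fires at position(s) 8: maizfeede
3. d -> t, v -> f, z -> s / _ #: no change
surface: maizfeede

cell GRD=pa, MOD=du, ASPECT=mi:
underlying: o-izfe-et-dod
1. f -> v, k -> g, t -> d / _ Z: fires at position(s) 7: oizfeeddod
2. f -> v, p -> b, s -> z, t -> d / V _ V: no change
3. d -> t, v -> f, z -> s / _ #: fires at position(s) 10: oizfeeddot
surface: oizfeeddot

cell GRD=du, MOD=du, ASPECT=vo:
underlying: zt-izfe-l-dod
1. f -> v, k -> g, t -> d / _ Z: no change
2. f -> v, p -> b, s -> z, t -> d / V _ V: no change
3. d -> t, v -> f, z -> s / _ #: fires at position(s) 10: ztizfeldot
surface: ztizfeldot

cell GRD=ra, MOD=du, ASPECT=mi:
underlying: ma-izfe-et-dod
1. f -> v, k -> g, t -> d / _ Z: fires at position(s) 8: maizfeeddod
2. f -> v, p -> b, s -> z, t -> d / V _ V: no change
3. d -> t, v -> f, z -> s / _ #: fires at position(s) 11: maizfeeddot
surface: maizfeeddot


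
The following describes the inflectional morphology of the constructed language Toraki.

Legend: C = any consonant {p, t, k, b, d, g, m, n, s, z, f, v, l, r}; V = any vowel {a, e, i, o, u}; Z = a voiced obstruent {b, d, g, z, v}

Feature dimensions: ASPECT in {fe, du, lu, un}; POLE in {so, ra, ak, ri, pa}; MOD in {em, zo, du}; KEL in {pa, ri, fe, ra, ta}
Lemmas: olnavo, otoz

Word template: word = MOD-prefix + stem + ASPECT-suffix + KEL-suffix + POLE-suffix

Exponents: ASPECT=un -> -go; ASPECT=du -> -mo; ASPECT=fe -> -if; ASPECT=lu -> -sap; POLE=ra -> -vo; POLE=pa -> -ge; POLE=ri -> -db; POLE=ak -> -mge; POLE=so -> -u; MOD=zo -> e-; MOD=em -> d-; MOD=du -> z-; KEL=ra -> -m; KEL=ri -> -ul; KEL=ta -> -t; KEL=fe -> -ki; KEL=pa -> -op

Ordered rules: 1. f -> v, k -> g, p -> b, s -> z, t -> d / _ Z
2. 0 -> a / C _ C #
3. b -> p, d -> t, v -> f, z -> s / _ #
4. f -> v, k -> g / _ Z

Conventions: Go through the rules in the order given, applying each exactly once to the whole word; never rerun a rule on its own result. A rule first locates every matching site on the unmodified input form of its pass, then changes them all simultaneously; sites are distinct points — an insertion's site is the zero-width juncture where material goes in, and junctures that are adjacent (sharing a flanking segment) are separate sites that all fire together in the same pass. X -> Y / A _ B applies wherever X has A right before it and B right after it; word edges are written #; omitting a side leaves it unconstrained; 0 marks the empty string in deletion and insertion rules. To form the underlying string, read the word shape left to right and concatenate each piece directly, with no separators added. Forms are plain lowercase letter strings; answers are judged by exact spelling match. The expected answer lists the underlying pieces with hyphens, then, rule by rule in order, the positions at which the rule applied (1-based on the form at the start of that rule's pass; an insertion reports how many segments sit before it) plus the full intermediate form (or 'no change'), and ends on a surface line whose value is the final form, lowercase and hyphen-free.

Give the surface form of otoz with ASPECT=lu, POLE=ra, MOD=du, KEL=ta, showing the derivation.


underlying: z-otoz-sap-t-vo
1. f -> v, k -> g, p -> b, s -> z, t -> d / _ Z: fires at position(s) 9: zotozsapdvo
2. 0 -> a / C _ C #: no change
3. b -> p, d -> t, v -> f, z -> s / _ #: no change
4. f -> v, k -> g / _ Z: no change
surface: zotozsapdvo


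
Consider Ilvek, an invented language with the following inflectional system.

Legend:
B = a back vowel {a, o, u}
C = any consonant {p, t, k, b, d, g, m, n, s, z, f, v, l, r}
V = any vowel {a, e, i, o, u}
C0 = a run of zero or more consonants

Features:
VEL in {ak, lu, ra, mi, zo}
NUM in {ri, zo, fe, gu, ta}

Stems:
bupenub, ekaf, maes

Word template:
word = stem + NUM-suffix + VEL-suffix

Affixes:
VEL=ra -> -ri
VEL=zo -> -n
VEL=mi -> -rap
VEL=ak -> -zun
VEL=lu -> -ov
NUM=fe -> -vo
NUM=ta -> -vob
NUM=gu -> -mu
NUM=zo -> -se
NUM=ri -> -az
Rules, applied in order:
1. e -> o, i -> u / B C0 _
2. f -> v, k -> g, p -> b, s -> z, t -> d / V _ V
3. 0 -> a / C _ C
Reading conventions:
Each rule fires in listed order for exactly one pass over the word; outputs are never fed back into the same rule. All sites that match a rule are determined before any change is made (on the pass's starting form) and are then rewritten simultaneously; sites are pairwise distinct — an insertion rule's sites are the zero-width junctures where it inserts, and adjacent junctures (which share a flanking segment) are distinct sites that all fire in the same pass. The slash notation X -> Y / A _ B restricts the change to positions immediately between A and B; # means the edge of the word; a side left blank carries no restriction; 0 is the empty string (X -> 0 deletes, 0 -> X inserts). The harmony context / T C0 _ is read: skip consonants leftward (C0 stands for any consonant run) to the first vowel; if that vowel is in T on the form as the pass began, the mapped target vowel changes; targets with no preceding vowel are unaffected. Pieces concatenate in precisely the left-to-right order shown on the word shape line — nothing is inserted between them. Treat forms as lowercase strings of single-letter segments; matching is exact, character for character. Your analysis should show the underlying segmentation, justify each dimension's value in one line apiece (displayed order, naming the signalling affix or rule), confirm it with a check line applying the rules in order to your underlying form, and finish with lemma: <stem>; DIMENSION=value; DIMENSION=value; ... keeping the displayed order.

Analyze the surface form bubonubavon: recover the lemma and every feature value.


underlying: bupenub-vo-n
VEL=zo - signalled by the affix -n
NUM=fe - signalled by the affix -vo
check: bupenubvon -> buponubvon -> bubonubvon -> bubonubavon
lemma: bupenub; VEL=zo; NUM=fe


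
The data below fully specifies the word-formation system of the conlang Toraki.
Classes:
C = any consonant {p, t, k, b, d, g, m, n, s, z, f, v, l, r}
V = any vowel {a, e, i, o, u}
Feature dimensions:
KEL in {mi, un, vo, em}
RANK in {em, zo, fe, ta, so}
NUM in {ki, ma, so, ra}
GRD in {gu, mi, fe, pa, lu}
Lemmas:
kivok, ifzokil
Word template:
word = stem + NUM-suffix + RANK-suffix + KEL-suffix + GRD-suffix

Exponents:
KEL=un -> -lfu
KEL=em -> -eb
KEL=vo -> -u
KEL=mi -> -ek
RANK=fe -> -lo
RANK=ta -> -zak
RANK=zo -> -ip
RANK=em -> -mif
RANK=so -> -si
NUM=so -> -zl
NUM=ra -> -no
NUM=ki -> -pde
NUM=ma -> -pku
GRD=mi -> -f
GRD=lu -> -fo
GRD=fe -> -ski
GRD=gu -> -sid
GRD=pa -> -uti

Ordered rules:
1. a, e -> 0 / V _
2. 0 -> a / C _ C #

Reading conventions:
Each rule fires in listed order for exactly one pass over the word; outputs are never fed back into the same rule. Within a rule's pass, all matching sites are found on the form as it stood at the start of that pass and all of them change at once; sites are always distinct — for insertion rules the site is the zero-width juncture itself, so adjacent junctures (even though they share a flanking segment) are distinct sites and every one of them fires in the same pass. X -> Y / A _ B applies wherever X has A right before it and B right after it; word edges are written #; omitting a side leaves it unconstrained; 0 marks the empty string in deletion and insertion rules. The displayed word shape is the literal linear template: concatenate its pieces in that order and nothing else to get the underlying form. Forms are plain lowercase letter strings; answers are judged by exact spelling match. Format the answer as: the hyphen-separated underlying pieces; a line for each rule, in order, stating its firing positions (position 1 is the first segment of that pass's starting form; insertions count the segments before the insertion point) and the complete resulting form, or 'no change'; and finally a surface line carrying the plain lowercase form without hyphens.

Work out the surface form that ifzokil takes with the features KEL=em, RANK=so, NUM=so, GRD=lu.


underlying: ifzokil-zl-si-eb-fo
1. a, e -> 0 / V _: fires at position(s) 12: ifzokilzlsibfo
2. 0 -> a / C _ C #: no change
surface: ifzokilzlsibfo


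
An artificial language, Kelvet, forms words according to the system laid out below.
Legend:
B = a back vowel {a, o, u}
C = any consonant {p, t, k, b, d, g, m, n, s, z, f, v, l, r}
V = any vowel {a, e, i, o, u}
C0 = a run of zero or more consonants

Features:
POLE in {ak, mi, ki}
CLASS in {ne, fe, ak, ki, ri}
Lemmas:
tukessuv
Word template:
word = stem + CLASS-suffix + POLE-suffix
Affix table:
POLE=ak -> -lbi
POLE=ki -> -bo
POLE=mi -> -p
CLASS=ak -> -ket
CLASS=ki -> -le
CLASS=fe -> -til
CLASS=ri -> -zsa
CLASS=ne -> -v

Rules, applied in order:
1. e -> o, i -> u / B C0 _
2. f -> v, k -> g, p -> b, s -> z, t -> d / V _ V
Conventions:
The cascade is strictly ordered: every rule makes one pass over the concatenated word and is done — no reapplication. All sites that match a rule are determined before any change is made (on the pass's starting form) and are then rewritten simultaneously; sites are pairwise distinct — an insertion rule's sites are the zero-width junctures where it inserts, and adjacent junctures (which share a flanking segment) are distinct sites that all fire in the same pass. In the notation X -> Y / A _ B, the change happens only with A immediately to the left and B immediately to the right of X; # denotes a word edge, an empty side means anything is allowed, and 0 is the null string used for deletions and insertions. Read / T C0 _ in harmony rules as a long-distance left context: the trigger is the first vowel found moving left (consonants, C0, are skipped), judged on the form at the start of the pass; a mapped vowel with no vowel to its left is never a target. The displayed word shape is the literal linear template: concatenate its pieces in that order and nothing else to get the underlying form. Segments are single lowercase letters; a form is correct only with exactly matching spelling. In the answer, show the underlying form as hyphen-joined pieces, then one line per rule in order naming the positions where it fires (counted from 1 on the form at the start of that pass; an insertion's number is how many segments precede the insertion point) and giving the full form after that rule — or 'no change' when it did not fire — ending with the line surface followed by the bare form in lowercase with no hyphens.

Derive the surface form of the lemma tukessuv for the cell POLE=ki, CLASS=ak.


underlying: tukessuv-ket-bo
1. e -> o, i -> u / B C0 _: fires at position(s) 4, 10: tukossuvkotbo
2. f -> v, k -> g, p -> b, s -> z, t -> d / V _ V: fires at position(s) 3: tugossuvkotbo
surface: tugossuvkotbo


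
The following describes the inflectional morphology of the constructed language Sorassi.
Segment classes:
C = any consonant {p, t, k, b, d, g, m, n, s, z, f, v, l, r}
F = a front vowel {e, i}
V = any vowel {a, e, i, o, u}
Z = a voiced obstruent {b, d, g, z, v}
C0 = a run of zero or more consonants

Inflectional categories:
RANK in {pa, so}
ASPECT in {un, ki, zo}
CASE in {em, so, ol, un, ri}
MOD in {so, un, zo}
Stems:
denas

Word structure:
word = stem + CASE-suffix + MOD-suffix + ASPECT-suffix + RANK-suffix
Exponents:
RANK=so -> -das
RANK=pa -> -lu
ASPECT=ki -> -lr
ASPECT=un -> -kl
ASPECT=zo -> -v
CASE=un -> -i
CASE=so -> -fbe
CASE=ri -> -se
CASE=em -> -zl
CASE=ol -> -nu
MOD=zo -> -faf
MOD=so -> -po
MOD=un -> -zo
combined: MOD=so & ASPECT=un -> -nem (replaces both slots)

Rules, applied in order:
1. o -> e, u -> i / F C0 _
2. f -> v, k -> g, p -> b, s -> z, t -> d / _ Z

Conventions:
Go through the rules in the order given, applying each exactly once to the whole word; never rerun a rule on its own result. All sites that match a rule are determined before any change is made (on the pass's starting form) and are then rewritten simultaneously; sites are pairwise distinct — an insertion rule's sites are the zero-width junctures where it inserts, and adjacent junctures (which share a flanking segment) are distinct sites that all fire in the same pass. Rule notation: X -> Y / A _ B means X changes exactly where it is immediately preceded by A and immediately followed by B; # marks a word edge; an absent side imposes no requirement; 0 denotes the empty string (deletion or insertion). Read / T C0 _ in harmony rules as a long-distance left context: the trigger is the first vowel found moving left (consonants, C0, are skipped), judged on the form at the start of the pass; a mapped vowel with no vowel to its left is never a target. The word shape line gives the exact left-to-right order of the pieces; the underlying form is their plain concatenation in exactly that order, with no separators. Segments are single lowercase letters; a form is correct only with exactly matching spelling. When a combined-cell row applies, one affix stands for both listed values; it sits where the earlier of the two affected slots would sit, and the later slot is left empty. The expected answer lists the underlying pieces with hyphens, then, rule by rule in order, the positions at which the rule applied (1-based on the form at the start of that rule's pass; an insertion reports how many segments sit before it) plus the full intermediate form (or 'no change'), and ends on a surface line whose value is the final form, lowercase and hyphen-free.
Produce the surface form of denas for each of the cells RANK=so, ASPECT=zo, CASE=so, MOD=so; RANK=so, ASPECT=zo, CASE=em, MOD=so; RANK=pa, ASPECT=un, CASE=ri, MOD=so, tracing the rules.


cell RANK=so, ASPECT=zo, CASE=so, MOD=so:
underlying: denas-fbe-po-v-das
1. o -> e, u -> i / F C0 _: fires at position(s) 10: denasfbepevdas
2. f -> v, k -> g, p -> b, s -> z, t -> d / _ Z: fires at position(s) 6: denasvbepevdas
surface: denasvbepevdas

cell RANK=so, ASPECT=zo, CASE=em, MOD=so:
underlying: denas-zl-po-v-das
1. o -> e, u -> i / F C0 _: no change
2. f -> v, k -> g, p -> b, s -> z, t -> d / _ Z: fires at position(s) 5: denazzlpovdas
surface: denazzlpovdas

cell RANK=pa, ASPECT=un, CASE=ri, MOD=so:
underlying: denas-se-nem-lu
1. o -> e, u -> i / F C0 _: fires at position(s) 12: denassenemli
2. f -> v, k -> g, p -> b, s -> z, t -> d / _ Z: no change
surface: denassenemli


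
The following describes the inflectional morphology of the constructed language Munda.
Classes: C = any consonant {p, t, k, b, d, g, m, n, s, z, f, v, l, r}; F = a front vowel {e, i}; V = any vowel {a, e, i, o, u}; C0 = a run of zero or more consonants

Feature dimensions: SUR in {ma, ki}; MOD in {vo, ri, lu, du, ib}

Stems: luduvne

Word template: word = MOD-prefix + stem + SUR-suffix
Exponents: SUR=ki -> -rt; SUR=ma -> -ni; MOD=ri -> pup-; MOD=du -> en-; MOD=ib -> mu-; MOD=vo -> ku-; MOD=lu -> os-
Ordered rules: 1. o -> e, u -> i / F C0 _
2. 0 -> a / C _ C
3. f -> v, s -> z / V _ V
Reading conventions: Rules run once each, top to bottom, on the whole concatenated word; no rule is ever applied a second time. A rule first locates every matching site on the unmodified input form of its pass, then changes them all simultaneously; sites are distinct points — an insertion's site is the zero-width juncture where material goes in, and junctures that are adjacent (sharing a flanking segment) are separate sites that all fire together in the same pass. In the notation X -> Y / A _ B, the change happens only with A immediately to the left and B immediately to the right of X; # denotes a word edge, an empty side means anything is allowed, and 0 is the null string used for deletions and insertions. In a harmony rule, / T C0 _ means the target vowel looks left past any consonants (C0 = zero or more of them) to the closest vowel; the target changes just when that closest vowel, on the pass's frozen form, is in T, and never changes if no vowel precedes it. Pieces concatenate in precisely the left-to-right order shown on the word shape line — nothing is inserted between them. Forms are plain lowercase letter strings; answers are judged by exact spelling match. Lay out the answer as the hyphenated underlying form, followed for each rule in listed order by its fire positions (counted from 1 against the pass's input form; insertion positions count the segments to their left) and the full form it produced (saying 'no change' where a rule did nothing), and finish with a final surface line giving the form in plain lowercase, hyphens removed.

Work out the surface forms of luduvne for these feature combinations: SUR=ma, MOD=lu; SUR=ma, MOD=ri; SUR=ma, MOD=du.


cell SUR=ma, MOD=lu:
underlying: os-luduvne-ni
1. o -> e, u -> i / F C0 _: no change
2. 0 -> a / C _ C: inserts after position(s) 2, 7: osaluduvaneni
3. f -> v, s -> z / V _ V: fires at position(s) 2: ozaluduvaneni
surface: ozaluduvaneni

cell SUR=ma, MOD=ri:
underlying: pup-luduvne-ni
1. o -> e, u -> i / F C0 _: no change
2. 0 -> a / C _ C: inserts after position(s) 3, 8: pupaluduvaneni
3. f -> v, s -> z / V _ V: no change
surface: pupaluduvaneni

cell SUR=ma, MOD=du:
underlying: en-luduvne-ni
1. o -> e, u -> i / F C0 _: fires at position(s) 4: enliduvneni
2. 0 -> a / C _ C: inserts after position(s) 2, 7: enaliduvaneni
3. f -> v, s -> z / V _ V: no change
surface: enaliduvaneni


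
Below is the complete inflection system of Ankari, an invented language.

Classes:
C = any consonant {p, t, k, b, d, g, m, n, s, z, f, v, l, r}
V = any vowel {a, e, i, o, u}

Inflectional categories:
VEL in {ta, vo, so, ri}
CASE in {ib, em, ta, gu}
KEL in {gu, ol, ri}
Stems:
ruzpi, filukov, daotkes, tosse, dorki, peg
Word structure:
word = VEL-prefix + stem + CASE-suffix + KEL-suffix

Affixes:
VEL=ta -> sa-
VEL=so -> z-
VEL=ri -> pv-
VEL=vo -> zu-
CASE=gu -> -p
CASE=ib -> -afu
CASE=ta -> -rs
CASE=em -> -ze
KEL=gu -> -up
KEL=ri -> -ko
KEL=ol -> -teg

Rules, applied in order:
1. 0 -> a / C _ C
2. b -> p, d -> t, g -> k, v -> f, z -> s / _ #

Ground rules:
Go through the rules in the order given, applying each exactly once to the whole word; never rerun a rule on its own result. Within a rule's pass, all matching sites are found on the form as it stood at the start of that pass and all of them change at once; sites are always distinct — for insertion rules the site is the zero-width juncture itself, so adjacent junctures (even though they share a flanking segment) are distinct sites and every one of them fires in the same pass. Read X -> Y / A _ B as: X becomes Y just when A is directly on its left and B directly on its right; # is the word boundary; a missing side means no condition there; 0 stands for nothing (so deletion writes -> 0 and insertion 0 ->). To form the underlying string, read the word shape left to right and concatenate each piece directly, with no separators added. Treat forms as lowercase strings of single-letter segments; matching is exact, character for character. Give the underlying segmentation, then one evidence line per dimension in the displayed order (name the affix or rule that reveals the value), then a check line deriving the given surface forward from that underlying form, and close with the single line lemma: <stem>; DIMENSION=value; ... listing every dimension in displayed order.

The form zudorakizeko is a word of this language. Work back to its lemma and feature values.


underlying: zu-dorki-ze-ko
VEL=vo - signalled by the affix zu-
CASE=em - signalled by the affix -ze
KEL=ri - signalled by the affix -ko
check: zudorkizeko -> zudorakizeko -> zudorakizeko
lemma: dorki; VEL=vo; CASE=em; KEL=ri
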